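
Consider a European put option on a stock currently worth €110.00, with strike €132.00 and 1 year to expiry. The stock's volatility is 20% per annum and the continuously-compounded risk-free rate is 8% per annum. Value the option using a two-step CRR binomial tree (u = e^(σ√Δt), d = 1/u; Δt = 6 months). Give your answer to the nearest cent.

€16.62

CRR parameters: u = e^(σ√Δt) = e^(0.2·√0.5) = 1.1519, d = 1/u = 0.8681
Per-period rate: rΔt = 0.08·0.5 = 0.04, so R = e^0.04 = 1.0408
Risk-neutral probability p = (e^0.04 − 0.8681)/(1.1519 − 0.8681) = 0.1727/0.2838 = 0.6085
Terminal stock prices: S_uu = 146, S_ud = 110, S_dd = 82.9
Terminal payoffs (K − S): max(-13.96, 0) = 0, max(22, 0) = 22, max(49.1, 0) = 49.1
Node u (S = 126.7): V_u = e^(−0.04)·[0.6085·0.0000 + 0.3915·22.0000] = 8.2750
Node d (S = 95.49): V_d = e^(−0.04)·[0.6085·22.0000 + 0.3915·49.0998] = 31.3306
Node 0 (S = 110): V_0 = e^(−0.04)·[0.6085·8.2750 + 0.3915·31.3306] = 16.6227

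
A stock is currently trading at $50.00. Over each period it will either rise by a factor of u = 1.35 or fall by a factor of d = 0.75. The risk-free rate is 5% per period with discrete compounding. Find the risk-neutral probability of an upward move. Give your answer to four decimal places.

p = 0.5000

Risk-neutral probability p = (1 + 0.05 − 0.75)/(1.35 − 0.75) = 0.3000/0.6000 = 0.5000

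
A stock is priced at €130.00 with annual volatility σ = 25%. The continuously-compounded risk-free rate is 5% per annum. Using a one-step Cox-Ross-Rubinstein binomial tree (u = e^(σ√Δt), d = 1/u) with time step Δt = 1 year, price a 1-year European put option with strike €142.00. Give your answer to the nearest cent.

CRR parameters: u = e^(σ√Δt) = e^(0.25·√1) = 1.2840, d = 1/u = 0.7788
Per-period rate: rΔt = 0.05·1 = 0.05, so R = e^0.05 = 1.0513
Risk-neutral probability p = (e^0.05 − 0.7788)/(1.2840 − 0.7788) = 0.2725/0.5052 = 0.5393
Terminal stock prices: S_u = 166.9, S_d = 101.2
Terminal payoffs (K − S): max(-24.92, 0) = 0, max(40.76, 0) = 40.76
Node 0 (S = 130): V_0 = e^(−0.05)·[0.5393·0.0000 + 0.4607·40.7559] = 17.8603

€17.86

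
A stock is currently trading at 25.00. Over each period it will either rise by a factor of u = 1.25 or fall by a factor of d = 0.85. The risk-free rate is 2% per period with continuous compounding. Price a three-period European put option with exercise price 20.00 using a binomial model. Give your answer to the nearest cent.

Risk-neutral probability p = (e^0.02 − 0.85)/(1.25 − 0.85) = 0.1702/0.4000 = 0.4255
Terminal stock prices: S_uuu = 48.83, S_uud = 33.2, S_udd = 22.58, S_ddd = 15.35
Terminal payoffs (K − S): max(-28.83, 0) = 0, max(-13.2, 0) = 0, max(-2.578, 0) = 0, max(4.647, 0) = 4.647
Node uu (S = 39.06): V_uu = e^(−0.02)·[0.4255·0.0000 + 0.5745·0.0000] = 0.0000
Node ud (S = 26.56): V_ud = e^(−0.02)·[0.4255·0.0000 + 0.5745·0.0000] = 0.0000
Node dd (S = 18.06): V_dd = e^(−0.02)·[0.4255·0.0000 + 0.5745·4.6469] = 2.6168
Node u (S = 31.25): V_u = e^(−0.02)·[0.4255·0.0000 + 0.5745·0.0000] = 0.0000
Node d (S = 21.25): V_d = e^(−0.02)·[0.4255·0.0000 + 0.5745·2.6168] = 1.4735
Node 0 (S = 25): V_0 = e^(−0.02)·[0.4255·0.0000 + 0.5745·1.4735] = 0.8298

0.83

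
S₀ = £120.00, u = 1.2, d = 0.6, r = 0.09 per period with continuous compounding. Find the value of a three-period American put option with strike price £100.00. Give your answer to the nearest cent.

Risk-neutral probability p = (e^0.09 − 0.6)/(1.2 − 0.6) = 0.4942/0.6000 = 0.8236
Terminal stock prices: S_uuu = 207.4, S_uud = 103.7, S_udd = 51.84, S_ddd = 25.92
Terminal payoffs (K − S): max(-107.4, 0) = 0, max(-3.68, 0) = 0, max(48.16, 0) = 48.16, max(74.08, 0) = 74.08
Node uu (S = 172.8): continuation = e^(−0.09)·[0.8236·0.0000 + 0.1764·0.0000] = 0.0000; exercise value = 0.0000 ≤ continuation, so V_uu = 0.0000
Node ud (S = 86.4): continuation = e^(−0.09)·[0.8236·0.0000 + 0.1764·48.1600] = 7.7632; exercise value = 13.6000 > continuation, so V_ud = 13.6000 (exercise)
Node dd (S = 43.2): continuation = e^(−0.09)·[0.8236·48.1600 + 0.1764·74.0800] = 48.1931; exercise value = 56.8000 > continuation, so V_dd = 56.8000 (exercise)
Node u (S = 144): continuation = e^(−0.09)·[0.8236·0.0000 + 0.1764·13.6000] = 2.1923; exercise value = 0.0000 ≤ continuation, so V_u = 2.1923
Node d (S = 72): continuation = e^(−0.09)·[0.8236·13.6000 + 0.1764·56.8000] = 19.3931; exercise value = 28.0000 > continuation, so V_d = 28.0000 (exercise)
Node 0 (S = 120): continuation = e^(−0.09)·[0.8236·2.1923 + 0.1764·28.0000] = 6.1637; exercise value = 0.0000 ≤ continuation, so V_0 = 6.1637

£6.16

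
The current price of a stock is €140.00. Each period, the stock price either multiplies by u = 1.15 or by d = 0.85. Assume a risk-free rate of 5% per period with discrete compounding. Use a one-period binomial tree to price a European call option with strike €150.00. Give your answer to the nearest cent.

€6.98

Risk-neutral probability p = (1 + 0.05 − 0.85)/(1.15 − 0.85) = 0.2000/0.3000 = 0.6667
Terminal stock prices: S_u = 161, S_d = 119
Terminal payoffs (S − K): max(11, 0) = 11, max(-31, 0) = 0
Node 0 (S = 140): V_0 = 1/1.05·[0.6667·11.0000 + 0.3333·0.0000] = 6.9841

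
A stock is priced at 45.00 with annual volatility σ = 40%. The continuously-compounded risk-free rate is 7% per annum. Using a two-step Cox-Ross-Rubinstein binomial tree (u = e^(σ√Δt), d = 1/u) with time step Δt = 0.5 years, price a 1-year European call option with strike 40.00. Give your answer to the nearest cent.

CRR parameters: u = e^(σ√Δt) = e^(0.4·√0.5) = 1.3269, d = 1/u = 0.7536
Per-period rate: rΔt = 0.07·0.5 = 0.035, so R = e^0.035 = 1.0356
Risk-neutral probability p = (e^0.035 − 0.7536)/(1.3269 − 0.7536) = 0.2820/0.5733 = 0.4919
Terminal stock prices: S_uu = 79.23, S_ud = 45, S_dd = 25.56
Terminal payoffs (S − K): max(39.23, 0) = 39.23, max(5, 0) = 5, max(-14.44, 0) = 0
Node u (S = 59.71): V_u = e^(−0.035)·[0.4919·39.2294 + 0.5081·5.0000] = 21.0861
Node d (S = 33.91): V_d = e^(−0.035)·[0.4919·5.0000 + 0.5081·0.0000] = 2.3749
Node 0 (S = 45): V_0 = e^(−0.035)·[0.4919·21.0861 + 0.5081·2.3749] = 11.1805

11.18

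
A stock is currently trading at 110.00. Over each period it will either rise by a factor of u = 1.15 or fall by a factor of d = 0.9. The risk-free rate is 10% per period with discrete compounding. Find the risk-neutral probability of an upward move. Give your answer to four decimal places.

Risk-neutral probability p = (1 + 0.1 − 0.9)/(1.15 − 0.9) = 0.2000/0.2500 = 0.8000

p = 0.8000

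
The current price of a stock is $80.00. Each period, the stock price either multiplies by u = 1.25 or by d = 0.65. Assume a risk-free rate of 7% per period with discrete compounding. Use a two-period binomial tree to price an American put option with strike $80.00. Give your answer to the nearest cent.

$10.60

Risk-neutral probability p = (1 + 0.07 − 0.65)/(1.25 − 0.65) = 0.4200/0.6000 = 0.7000
Terminal stock prices: S_uu = 125, S_ud = 65, S_dd = 33.8
Terminal payoffs (K − S): max(-45, 0) = 0, max(15, 0) = 15, max(46.2, 0) = 46.2
Node u (S = 100): continuation = 1/1.07·[0.7000·0.0000 + 0.3000·15.0000] = 4.2056; exercise value = 0.0000 ≤ continuation, so V_u = 4.2056
Node d (S = 52): continuation = 1/1.07·[0.7000·15.0000 + 0.3000·46.2000] = 22.7664; exercise value = 28.0000 > continuation, so V_d = 28.0000 (exercise)
Node 0 (S = 80): continuation = 1/1.07·[0.7000·4.2056 + 0.3000·28.0000] = 10.6018; exercise value = 0.0000 ≤ continuation, so V_0 = 10.6018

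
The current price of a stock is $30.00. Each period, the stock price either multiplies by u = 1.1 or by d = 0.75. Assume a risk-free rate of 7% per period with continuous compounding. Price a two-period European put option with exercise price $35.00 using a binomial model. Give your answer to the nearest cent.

Risk-neutral probability p = (e^0.07 − 0.75)/(1.1 − 0.75) = 0.3225/0.3500 = 0.9215
Terminal stock prices: S_uu = 36.3, S_ud = 24.75, S_dd = 16.88
Terminal payoffs (K − S): max(-1.3, 0) = 0, max(10.25, 0) = 10.25, max(18.12, 0) = 18.12
Node u (S = 33): V_u = e^(−0.07)·[0.9215·0.0000 + 0.0785·10.2500] = 0.7507
Node d (S = 22.5): V_d = e^(−0.07)·[0.9215·10.2500 + 0.0785·18.1250] = 10.1338
Node 0 (S = 30): V_0 = e^(−0.07)·[0.9215·0.7507 + 0.0785·10.1338] = 1.3871

$1.39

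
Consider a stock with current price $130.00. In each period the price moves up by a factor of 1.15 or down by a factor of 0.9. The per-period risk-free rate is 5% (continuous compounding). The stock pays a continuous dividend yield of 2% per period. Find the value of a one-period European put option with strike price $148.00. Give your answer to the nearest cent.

Per-period risk-free factor R = e^0.05 = 1.0513; dividend-adjusted growth = e^(0.05−0.02) = 1.0305.
Risk-neutral probability p = (1.0305 − 0.9)/(1.15 − 0.9) = 0.1305/0.2500 = 0.5218
Terminal stock prices: S_u = 149.5, S_d = 117
Terminal payoffs (K − S): max(-1.5, 0) = 0, max(31, 0) = 31
Node 0 (S = 130): V_0 = e^(−0.05)·[0.5218·0.0000 + 0.4782·31.0000] = 14.1007

$14.10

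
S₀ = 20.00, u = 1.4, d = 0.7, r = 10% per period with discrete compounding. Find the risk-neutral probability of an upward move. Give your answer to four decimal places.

p = 0.5714

Risk-neutral probability p = (1 + 0.1 − 0.7)/(1.4 − 0.7) = 0.4000/0.7000 = 0.5714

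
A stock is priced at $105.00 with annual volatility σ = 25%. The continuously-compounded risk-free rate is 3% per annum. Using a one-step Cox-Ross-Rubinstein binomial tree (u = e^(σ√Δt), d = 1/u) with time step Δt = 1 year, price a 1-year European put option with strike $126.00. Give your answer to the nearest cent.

CRR parameters: u = e^(σ√Δt) = e^(0.25·√1) = 1.2840, d = 1/u = 0.7788
Per-period rate: rΔt = 0.03·1 = 0.03, so R = e^0.03 = 1.0305
Risk-neutral probability p = (e^0.03 − 0.7788)/(1.2840 − 0.7788) = 0.2517/0.5052 = 0.4981
Terminal stock prices: S_u = 134.8, S_d = 81.77
Terminal payoffs (K − S): max(-8.823, 0) = 0, max(44.23, 0) = 44.23
Node 0 (S = 105): V_0 = e^(−0.03)·[0.4981·0.0000 + 0.5019·44.2259] = 21.5409

$21.54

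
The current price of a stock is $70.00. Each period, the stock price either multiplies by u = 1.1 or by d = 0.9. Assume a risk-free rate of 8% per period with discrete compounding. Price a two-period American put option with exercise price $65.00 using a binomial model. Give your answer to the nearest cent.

$0.19

Risk-neutral probability p = (1 + 0.08 − 0.9)/(1.1 − 0.9) = 0.1800/0.2000 = 0.9000
Terminal stock prices: S_uu = 84.7, S_ud = 69.3, S_dd = 56.7
Terminal payoffs (K − S): max(-19.7, 0) = 0, max(-4.3, 0) = 0, max(8.3, 0) = 8.3
Node u (S = 77): continuation = 1/1.08·[0.9000·0.0000 + 0.1000·0.0000] = 0.0000; exercise value = 0.0000 ≤ continuation, so V_u = 0.0000
Node d (S = 63): continuation = 1/1.08·[0.9000·0.0000 + 0.1000·8.3000] = 0.7685; exercise value = 2.0000 > continuation, so V_d = 2.0000 (exercise)
Node 0 (S = 70): continuation = 1/1.08·[0.9000·0.0000 + 0.1000·2.0000] = 0.1852; exercise value = 0.0000 ≤ continuation, so V_0 = 0.1852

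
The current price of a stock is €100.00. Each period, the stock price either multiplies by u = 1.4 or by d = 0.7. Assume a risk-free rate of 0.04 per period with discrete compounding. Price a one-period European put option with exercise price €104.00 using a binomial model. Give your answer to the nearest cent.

Risk-neutral probability p = (1 + 0.04 − 0.7)/(1.4 − 0.7) = 0.3400/0.7000 = 0.4857
Terminal stock prices: S_u = 140, S_d = 70
Terminal payoffs (K − S): max(-36, 0) = 0, max(34, 0) = 34
Node 0 (S = 100): V_0 = 1/1.04·[0.4857·0.0000 + 0.5143·34.0000] = 16.8132

€16.81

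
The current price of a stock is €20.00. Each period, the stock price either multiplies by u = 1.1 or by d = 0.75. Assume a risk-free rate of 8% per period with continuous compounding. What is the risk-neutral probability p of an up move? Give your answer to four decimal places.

Risk-neutral probability p = (e^0.08 − 0.75)/(1.1 − 0.75) = 0.3333/0.3500 = 0.9522

p = 0.9522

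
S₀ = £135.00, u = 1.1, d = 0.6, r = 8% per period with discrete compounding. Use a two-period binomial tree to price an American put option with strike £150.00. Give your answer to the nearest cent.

£15.00

Risk-neutral probability p = (1 + 0.08 − 0.6)/(1.1 − 0.6) = 0.4800/0.5000 = 0.9600
Terminal stock prices: S_uu = 163.4, S_ud = 89.1, S_dd = 48.6
Terminal payoffs (K − S): max(-13.35, 0) = 0, max(60.9, 0) = 60.9, max(101.4, 0) = 101.4
Node u (S = 148.5): continuation = 1/1.08·[0.9600·0.0000 + 0.0400·60.9000] = 2.2556; exercise value = 1.5000 ≤ continuation, so V_u = 2.2556
Node d (S = 81): continuation = 1/1.08·[0.9600·60.9000 + 0.0400·101.4000] = 57.8889; exercise value = 69.0000 > continuation, so V_d = 69.0000 (exercise)
Node 0 (S = 135): continuation = 1/1.08·[0.9600·2.2556 + 0.0400·69.0000] = 4.5605; exercise value = 15.0000 > continuation, so V_0 = 15.0000 (exercise)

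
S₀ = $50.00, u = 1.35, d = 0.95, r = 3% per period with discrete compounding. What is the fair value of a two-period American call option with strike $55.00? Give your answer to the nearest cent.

Risk-neutral probability p = (1 + 0.03 − 0.95)/(1.35 − 0.95) = 0.0800/0.4000 = 0.2000
Terminal stock prices: S_uu = 91.13, S_ud = 64.12, S_dd = 45.12
Terminal payoffs (S − K): max(36.13, 0) = 36.13, max(9.125, 0) = 9.125, max(-9.875, 0) = 0
Node u (S = 67.5): continuation = 1/1.03·[0.2000·36.1250 + 0.8000·9.1250] = 14.1019; exercise value = 12.5000 ≤ continuation, so V_u = 14.1019
Node d (S = 47.5): continuation = 1/1.03·[0.2000·9.1250 + 0.8000·0.0000] = 1.7718; exercise value = 0.0000 ≤ continuation, so V_d = 1.7718
Node 0 (S = 50): continuation = 1/1.03·[0.2000·14.1019 + 0.8000·1.7718] = 4.1144; exercise value = 0.0000 ≤ continuation, so V_0 = 4.1144

$4.11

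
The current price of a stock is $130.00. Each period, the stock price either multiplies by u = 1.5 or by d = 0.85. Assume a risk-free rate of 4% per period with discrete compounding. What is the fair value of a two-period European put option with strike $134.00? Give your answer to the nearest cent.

Risk-neutral probability p = (1 + 0.04 − 0.85)/(1.5 − 0.85) = 0.1900/0.6500 = 0.2923
Terminal stock prices: S_uu = 292.5, S_ud = 165.8, S_dd = 93.92
Terminal payoffs (K − S): max(-158.5, 0) = 0, max(-31.75, 0) = 0, max(40.08, 0) = 40.08
Node u (S = 195): V_u = 1/1.04·[0.2923·0.0000 + 0.7077·0.0000] = 0.0000
Node d (S = 110.5): V_d = 1/1.04·[0.2923·0.0000 + 0.7077·40.0750] = 27.2700
Node 0 (S = 130): V_0 = 1/1.04·[0.2923·0.0000 + 0.7077·27.2700] = 18.5565

$18.56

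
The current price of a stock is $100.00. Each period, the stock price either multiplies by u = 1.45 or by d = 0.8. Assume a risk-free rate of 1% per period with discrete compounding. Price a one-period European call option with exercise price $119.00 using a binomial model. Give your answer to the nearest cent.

Risk-neutral probability p = (1 + 0.01 − 0.8)/(1.45 − 0.8) = 0.2100/0.6500 = 0.3231
Terminal stock prices: S_u = 145, S_d = 80
Terminal payoffs (S − K): max(26, 0) = 26, max(-39, 0) = 0
Node 0 (S = 100): V_0 = 1/1.01·[0.3231·26.0000 + 0.6769·0.0000] = 8.3168

$8.32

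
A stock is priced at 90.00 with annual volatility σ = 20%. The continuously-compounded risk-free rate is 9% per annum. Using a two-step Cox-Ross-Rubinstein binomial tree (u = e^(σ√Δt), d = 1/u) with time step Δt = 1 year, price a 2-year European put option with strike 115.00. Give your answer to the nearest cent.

CRR parameters: u = e^(σ√Δt) = e^(0.2·√1) = 1.2214, d = 1/u = 0.8187
Per-period rate: rΔt = 0.09·1 = 0.09, so R = e^0.09 = 1.0942
Risk-neutral probability p = (e^0.09 − 0.8187)/(1.2214 − 0.8187) = 0.2754/0.4027 = 0.6840
Terminal stock prices: S_uu = 134.3, S_ud = 90, S_dd = 60.33
Terminal payoffs (K − S): max(-19.26, 0) = 0, max(25, 0) = 25, max(54.67, 0) = 54.67
Node u (S = 109.9): V_u = e^(−0.09)·[0.6840·0.0000 + 0.3160·25.0000] = 7.2192
Node d (S = 73.69): V_d = e^(−0.09)·[0.6840·25.0000 + 0.3160·54.6712] = 31.4163
Node 0 (S = 90): V_0 = e^(−0.09)·[0.6840·7.2192 + 0.3160·31.4163] = 13.5851

13.59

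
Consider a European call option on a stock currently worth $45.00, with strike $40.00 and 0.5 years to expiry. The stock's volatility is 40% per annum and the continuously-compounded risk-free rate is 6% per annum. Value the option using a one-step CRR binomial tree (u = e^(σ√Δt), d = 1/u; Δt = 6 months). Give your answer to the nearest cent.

$9.24

CRR parameters: u = e^(σ√Δt) = e^(0.4·√0.5) = 1.3269, d = 1/u = 0.7536
Per-period rate: rΔt = 0.06·0.5 = 0.03, so R = e^0.03 = 1.0305
Risk-neutral probability p = (e^0.03 − 0.7536)/(1.3269 − 0.7536) = 0.2768/0.5733 = 0.4829
Terminal stock prices: S_u = 59.71, S_d = 33.91
Terminal payoffs (S − K): max(19.71, 0) = 19.71, max(-6.086, 0) = 0
Node 0 (S = 45): V_0 = e^(−0.03)·[0.4829·19.7103 + 0.5171·0.0000] = 9.2365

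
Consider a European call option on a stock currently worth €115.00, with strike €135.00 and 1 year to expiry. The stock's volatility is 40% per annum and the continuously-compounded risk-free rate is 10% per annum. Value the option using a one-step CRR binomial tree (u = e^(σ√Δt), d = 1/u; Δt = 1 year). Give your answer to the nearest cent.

€17.51

CRR parameters: u = e^(σ√Δt) = e^(0.4·√1) = 1.4918, d = 1/u = 0.6703
Per-period rate: rΔt = 0.1·1 = 0.1, so R = e^0.1 = 1.1052
Risk-neutral probability p = (e^0.1 − 0.6703)/(1.4918 − 0.6703) = 0.4349/0.8215 = 0.5293
Terminal stock prices: S_u = 171.6, S_d = 77.09
Terminal payoffs (S − K): max(36.56, 0) = 36.56, max(-57.91, 0) = 0
Node 0 (S = 115): V_0 = e^(−0.1)·[0.5293·36.5598 + 0.4707·0.0000] = 17.5108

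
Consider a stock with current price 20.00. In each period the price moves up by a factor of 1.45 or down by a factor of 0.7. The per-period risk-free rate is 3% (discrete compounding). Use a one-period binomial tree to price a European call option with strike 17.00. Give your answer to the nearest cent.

Risk-neutral probability p = (1 + 0.03 − 0.7)/(1.45 − 0.7) = 0.3300/0.7500 = 0.4400
Terminal stock prices: S_u = 29, S_d = 14
Terminal payoffs (S − K): max(12, 0) = 12, max(-3, 0) = 0
Node 0 (S = 20): V_0 = 1/1.03·[0.4400·12.0000 + 0.5600·0.0000] = 5.1262

5.13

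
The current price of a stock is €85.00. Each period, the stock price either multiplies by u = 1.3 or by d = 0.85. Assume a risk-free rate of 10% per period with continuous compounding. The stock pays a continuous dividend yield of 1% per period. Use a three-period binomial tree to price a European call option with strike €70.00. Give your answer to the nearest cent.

Per-period risk-free factor R = e^0.1 = 1.1052; dividend-adjusted growth = e^(0.1−0.01) = 1.0942.
Risk-neutral probability p = (1.0942 − 0.85)/(1.3 − 0.85) = 0.2442/0.4500 = 0.5426
Terminal stock prices: S_uuu = 186.7, S_uud = 122.1, S_udd = 79.84, S_ddd = 52.2
Terminal payoffs (S − K): max(116.7, 0) = 116.7, max(52.1, 0) = 52.1, max(9.836, 0) = 9.836, max(-17.8, 0) = 0
Node uu (S = 143.7): V_uu = e^(−0.1)·[0.5426·116.7450 + 0.4574·52.1025] = 78.8820
Node ud (S = 93.92): V_ud = e^(−0.1)·[0.5426·52.1025 + 0.4574·9.8362] = 29.6518
Node dd (S = 61.41): V_dd = e^(−0.1)·[0.5426·9.8362 + 0.4574·0.0000] = 4.8293
Node u (S = 110.5): V_u = e^(−0.1)·[0.5426·78.8820 + 0.4574·29.6518] = 51.0008
Node d (S = 72.25): V_d = e^(−0.1)·[0.5426·29.6518 + 0.4574·4.8293] = 16.5569
Node 0 (S = 85): V_0 = e^(−0.1)·[0.5426·51.0008 + 0.4574·16.5569] = 31.8924

€31.89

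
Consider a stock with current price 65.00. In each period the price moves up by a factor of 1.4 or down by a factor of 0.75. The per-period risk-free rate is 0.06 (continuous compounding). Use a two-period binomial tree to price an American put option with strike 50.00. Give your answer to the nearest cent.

Risk-neutral probability p = (e^0.06 − 0.75)/(1.4 − 0.75) = 0.3118/0.6500 = 0.4797
Terminal stock prices: S_uu = 127.4, S_ud = 68.25, S_dd = 36.56
Terminal payoffs (K − S): max(-77.4, 0) = 0, max(-18.25, 0) = 0, max(13.44, 0) = 13.44
Node u (S = 91): continuation = e^(−0.06)·[0.4797·0.0000 + 0.5203·0.0000] = 0.0000; exercise value = 0.0000 ≤ continuation, so V_u = 0.0000
Node d (S = 48.75): continuation = e^(−0.06)·[0.4797·0.0000 + 0.5203·13.4375] = 6.5838; exercise value = 1.2500 ≤ continuation, so V_d = 6.5838
Node 0 (S = 65): continuation = e^(−0.06)·[0.4797·0.0000 + 0.5203·6.5838] = 3.2257; exercise value = 0.0000 ≤ continuation, so V_0 = 3.2257

3.23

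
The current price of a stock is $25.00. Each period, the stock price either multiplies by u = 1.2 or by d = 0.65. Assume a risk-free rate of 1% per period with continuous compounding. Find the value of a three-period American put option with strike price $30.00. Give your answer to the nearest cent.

Risk-neutral probability p = (e^0.01 − 0.65)/(1.2 − 0.65) = 0.3601/0.5500 = 0.6546
Terminal stock prices: S_uuu = 43.2, S_uud = 23.4, S_udd = 12.68, S_ddd = 6.866
Terminal payoffs (K − S): max(-13.2, 0) = 0, max(6.6, 0) = 6.6, max(17.32, 0) = 17.32, max(23.13, 0) = 23.13
Node uu (S = 36): continuation = e^(−0.01)·[0.6546·0.0000 + 0.3454·6.6000] = 2.2567; exercise value = 0.0000 ≤ continuation, so V_uu = 2.2567
Node ud (S = 19.5): continuation = e^(−0.01)·[0.6546·6.6000 + 0.3454·17.3250] = 10.2015; exercise value = 10.5000 > continuation, so V_ud = 10.5000 (exercise)
Node dd (S = 10.56): continuation = e^(−0.01)·[0.6546·17.3250 + 0.3454·23.1344] = 19.1390; exercise value = 19.4375 > continuation, so V_dd = 19.4375 (exercise)
Node u (S = 30): continuation = e^(−0.01)·[0.6546·2.2567 + 0.3454·10.5000] = 5.0529; exercise value = 0.0000 ≤ continuation, so V_u = 5.0529
Node d (S = 16.25): continuation = e^(−0.01)·[0.6546·10.5000 + 0.3454·19.4375] = 13.4515; exercise value = 13.7500 > continuation, so V_d = 13.7500 (exercise)
Node 0 (S = 25): continuation = e^(−0.01)·[0.6546·5.0529 + 0.3454·13.7500] = 7.9764; exercise value = 5.0000 ≤ continuation, so V_0 = 7.9764

$7.98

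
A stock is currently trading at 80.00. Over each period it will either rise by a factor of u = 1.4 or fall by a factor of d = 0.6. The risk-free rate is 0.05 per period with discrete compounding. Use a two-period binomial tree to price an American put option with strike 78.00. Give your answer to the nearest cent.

Risk-neutral probability p = (1 + 0.05 − 0.6)/(1.4 − 0.6) = 0.4500/0.8000 = 0.5625
Terminal stock prices: S_uu = 156.8, S_ud = 67.2, S_dd = 28.8
Terminal payoffs (K − S): max(-78.8, 0) = 0, max(10.8, 0) = 10.8, max(49.2, 0) = 49.2
Node u (S = 112): continuation = 1/1.05·[0.5625·0.0000 + 0.4375·10.8000] = 4.5000; exercise value = 0.0000 ≤ continuation, so V_u = 4.5000
Node d (S = 48): continuation = 1/1.05·[0.5625·10.8000 + 0.4375·49.2000] = 26.2857; exercise value = 30.0000 > continuation, so V_d = 30.0000 (exercise)
Node 0 (S = 80): continuation = 1/1.05·[0.5625·4.5000 + 0.4375·30.0000] = 14.9107; exercise value = 0.0000 ≤ continuation, so V_0 = 14.9107

14.91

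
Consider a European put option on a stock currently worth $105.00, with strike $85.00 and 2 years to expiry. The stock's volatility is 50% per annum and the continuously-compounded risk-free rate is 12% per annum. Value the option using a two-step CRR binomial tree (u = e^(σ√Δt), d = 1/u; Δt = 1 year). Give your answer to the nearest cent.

CRR parameters: u = e^(σ√Δt) = e^(0.5·√1) = 1.6487, d = 1/u = 0.6065
Per-period rate: rΔt = 0.12·1 = 0.12, so R = e^0.12 = 1.1275
Risk-neutral probability p = (e^0.12 − 0.6065)/(1.6487 − 0.6065) = 0.5210/1.0422 = 0.4999
Terminal stock prices: S_uu = 285.4, S_ud = 105, S_dd = 38.63
Terminal payoffs (K − S): max(-200.4, 0) = 0, max(-20, 0) = 0, max(46.37, 0) = 46.37
Node u (S = 173.1): V_u = e^(−0.12)·[0.4999·0.0000 + 0.5001·0.0000] = 0.0000
Node d (S = 63.69): V_d = e^(−0.12)·[0.4999·0.0000 + 0.5001·46.3727] = 20.5695
Node 0 (S = 105): V_0 = e^(−0.12)·[0.4999·0.0000 + 0.5001·20.5695] = 9.1240

$9.12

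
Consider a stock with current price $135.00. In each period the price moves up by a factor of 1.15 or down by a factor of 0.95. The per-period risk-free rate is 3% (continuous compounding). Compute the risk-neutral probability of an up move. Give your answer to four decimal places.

Risk-neutral probability p = (e^0.03 − 0.95)/(1.15 − 0.95) = 0.0805/0.2000 = 0.4023

p = 0.4023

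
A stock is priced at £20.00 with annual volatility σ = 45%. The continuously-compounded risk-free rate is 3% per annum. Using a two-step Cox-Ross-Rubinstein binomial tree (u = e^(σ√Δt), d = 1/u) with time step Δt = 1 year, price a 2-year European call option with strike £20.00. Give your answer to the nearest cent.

CRR parameters: u = e^(σ√Δt) = e^(0.45·√1) = 1.5683, d = 1/u = 0.6376
Per-period rate: rΔt = 0.03·1 = 0.03, so R = e^0.03 = 1.0305
Risk-neutral probability p = (e^0.03 − 0.6376)/(1.5683 − 0.6376) = 0.3928/0.9307 = 0.4221
Terminal stock prices: S_uu = 49.19, S_ud = 20, S_dd = 8.131
Terminal payoffs (S − K): max(29.19, 0) = 29.19, max(0, 0) = 0, max(-11.87, 0) = 0
Node u (S = 31.37): V_u = e^(−0.03)·[0.4221·29.1921 + 0.5779·0.0000] = 11.9573
Node d (S = 12.75): V_d = e^(−0.03)·[0.4221·0.0000 + 0.5779·0.0000] = 0.0000
Node 0 (S = 20): V_0 = e^(−0.03)·[0.4221·11.9573 + 0.5779·0.0000] = 4.8978

£4.90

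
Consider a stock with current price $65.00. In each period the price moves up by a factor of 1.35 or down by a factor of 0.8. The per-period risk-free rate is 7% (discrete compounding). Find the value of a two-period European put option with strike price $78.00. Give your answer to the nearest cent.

Risk-neutral probability p = (1 + 0.07 − 0.8)/(1.35 − 0.8) = 0.2700/0.5500 = 0.4909
Terminal stock prices: S_uu = 118.5, S_ud = 70.2, S_dd = 41.6
Terminal payoffs (K − S): max(-40.46, 0) = 0, max(7.8, 0) = 7.8, max(36.4, 0) = 36.4
Node u (S = 87.75): V_u = 1/1.07·[0.4909·0.0000 + 0.5091·7.8000] = 3.7111
Node d (S = 52): V_d = 1/1.07·[0.4909·7.8000 + 0.5091·36.4000] = 20.8972
Node 0 (S = 65): V_0 = 1/1.07·[0.4909·3.7111 + 0.5091·20.8972] = 11.6452

$11.65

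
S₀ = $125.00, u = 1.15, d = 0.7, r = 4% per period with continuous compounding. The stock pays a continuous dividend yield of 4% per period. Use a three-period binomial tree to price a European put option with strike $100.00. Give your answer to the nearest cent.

Per-period risk-free factor R = e^0.04 = 1.0408; dividend-adjusted growth = e^(0.04−0.04) = 1.0000.
Risk-neutral probability p = (1.0000 − 0.7)/(1.15 − 0.7) = 0.3000/0.4500 = 0.6667
Terminal stock prices: S_uuu = 190.1, S_uud = 115.7, S_udd = 70.44, S_ddd = 42.87
Terminal payoffs (K − S): max(-90.11, 0) = 0, max(-15.72, 0) = 0, max(29.56, 0) = 29.56, max(57.13, 0) = 57.13
Node uu (S = 165.3): V_uu = e^(−0.04)·[0.6667·0.0000 + 0.3333·0.0000] = 0.0000
Node ud (S = 100.6): V_ud = e^(−0.04)·[0.6667·0.0000 + 0.3333·29.5625] = 9.4678
Node dd (S = 61.25): V_dd = e^(−0.04)·[0.6667·29.5625 + 0.3333·57.1250] = 37.2306
Node u (S = 143.8): V_u = e^(−0.04)·[0.6667·0.0000 + 0.3333·9.4678] = 3.0322
Node d (S = 87.5): V_d = e^(−0.04)·[0.6667·9.4678 + 0.3333·37.2306] = 17.9879
Node 0 (S = 125): V_0 = e^(−0.04)·[0.6667·3.0322 + 0.3333·17.9879] = 7.7031

$7.70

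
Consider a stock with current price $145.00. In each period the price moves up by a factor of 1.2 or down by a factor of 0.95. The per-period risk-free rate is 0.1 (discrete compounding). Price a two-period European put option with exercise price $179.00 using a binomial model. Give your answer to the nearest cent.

Risk-neutral probability p = (1 + 0.1 − 0.95)/(1.2 − 0.95) = 0.1500/0.2500 = 0.6000
Terminal stock prices: S_uu = 208.8, S_ud = 165.3, S_dd = 130.9
Terminal payoffs (K − S): max(-29.8, 0) = 0, max(13.7, 0) = 13.7, max(48.14, 0) = 48.14
Node u (S = 174): V_u = 1/1.1·[0.6000·0.0000 + 0.4000·13.7000] = 4.9818
Node d (S = 137.8): V_d = 1/1.1·[0.6000·13.7000 + 0.4000·48.1375] = 24.9773
Node 0 (S = 145): V_0 = 1/1.1·[0.6000·4.9818 + 0.4000·24.9773] = 11.8000

$11.80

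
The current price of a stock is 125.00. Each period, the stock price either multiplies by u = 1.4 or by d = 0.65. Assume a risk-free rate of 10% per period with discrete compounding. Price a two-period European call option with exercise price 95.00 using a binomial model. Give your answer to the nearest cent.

52.07

Risk-neutral probability p = (1 + 0.1 − 0.65)/(1.4 − 0.65) = 0.4500/0.7500 = 0.6000
Terminal stock prices: S_uu = 245, S_ud = 113.8, S_dd = 52.81
Terminal payoffs (S − K): max(150, 0) = 150, max(18.75, 0) = 18.75, max(-42.19, 0) = 0
Node u (S = 175): V_u = 1/1.1·[0.6000·150.0000 + 0.4000·18.7500] = 88.6364
Node d (S = 81.25): V_d = 1/1.1·[0.6000·18.7500 + 0.4000·0.0000] = 10.2273
Node 0 (S = 125): V_0 = 1/1.1·[0.6000·88.6364 + 0.4000·10.2273] = 52.0661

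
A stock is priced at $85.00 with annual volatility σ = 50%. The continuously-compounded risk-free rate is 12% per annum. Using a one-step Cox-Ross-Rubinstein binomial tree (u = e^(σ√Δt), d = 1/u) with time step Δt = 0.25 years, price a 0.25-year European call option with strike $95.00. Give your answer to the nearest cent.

$6.84

CRR parameters: u = e^(σ√Δt) = e^(0.5·√0.25) = 1.2840, d = 1/u = 0.7788
Per-period rate: rΔt = 0.12·0.25 = 0.03, so R = e^0.03 = 1.0305
Risk-neutral probability p = (e^0.03 − 0.7788)/(1.2840 − 0.7788) = 0.2517/0.5052 = 0.4981
Terminal stock prices: S_u = 109.1, S_d = 66.2
Terminal payoffs (S − K): max(14.14, 0) = 14.14, max(-28.8, 0) = 0
Node 0 (S = 85): V_0 = e^(−0.03)·[0.4981·14.1422 + 0.5019·0.0000] = 6.8361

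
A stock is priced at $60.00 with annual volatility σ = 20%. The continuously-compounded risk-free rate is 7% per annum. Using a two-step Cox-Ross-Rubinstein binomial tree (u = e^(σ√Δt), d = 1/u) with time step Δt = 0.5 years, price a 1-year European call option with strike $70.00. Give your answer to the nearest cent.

$3.12

CRR parameters: u = e^(σ√Δt) = e^(0.2·√0.5) = 1.1519, d = 1/u = 0.8681
Per-period rate: rΔt = 0.07·0.5 = 0.035, so R = e^0.035 = 1.0356
Risk-neutral probability p = (e^0.035 − 0.8681)/(1.1519 − 0.8681) = 0.1675/0.2838 = 0.5902
Terminal stock prices: S_uu = 79.61, S_ud = 60, S_dd = 45.22
Terminal payoffs (S − K): max(9.614, 0) = 9.614, max(-10, 0) = 0, max(-24.78, 0) = 0
Node u (S = 69.11): V_u = e^(−0.035)·[0.5902·9.6138 + 0.4098·0.0000] = 5.4791
Node d (S = 52.09): V_d = e^(−0.035)·[0.5902·0.0000 + 0.4098·0.0000] = 0.0000
Node 0 (S = 60): V_0 = e^(−0.035)·[0.5902·5.4791 + 0.4098·0.0000] = 3.1226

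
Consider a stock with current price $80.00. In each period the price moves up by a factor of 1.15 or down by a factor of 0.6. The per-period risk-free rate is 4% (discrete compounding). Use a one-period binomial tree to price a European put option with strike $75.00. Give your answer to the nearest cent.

Risk-neutral probability p = (1 + 0.04 − 0.6)/(1.15 − 0.6) = 0.4400/0.5500 = 0.8000
Terminal stock prices: S_u = 92, S_d = 48
Terminal payoffs (K − S): max(-17, 0) = 0, max(27, 0) = 27
Node 0 (S = 80): V_0 = 1/1.04·[0.8000·0.0000 + 0.2000·27.0000] = 5.1923

$5.19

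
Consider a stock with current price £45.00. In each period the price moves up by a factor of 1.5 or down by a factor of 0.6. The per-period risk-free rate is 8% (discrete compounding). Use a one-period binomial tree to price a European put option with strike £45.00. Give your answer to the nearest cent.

Risk-neutral probability p = (1 + 0.08 − 0.6)/(1.5 − 0.6) = 0.4800/0.9000 = 0.5333
Terminal stock prices: S_u = 67.5, S_d = 27
Terminal payoffs (K − S): max(-22.5, 0) = 0, max(18, 0) = 18
Node 0 (S = 45): V_0 = 1/1.08·[0.5333·0.0000 + 0.4667·18.0000] = 7.7778

£7.78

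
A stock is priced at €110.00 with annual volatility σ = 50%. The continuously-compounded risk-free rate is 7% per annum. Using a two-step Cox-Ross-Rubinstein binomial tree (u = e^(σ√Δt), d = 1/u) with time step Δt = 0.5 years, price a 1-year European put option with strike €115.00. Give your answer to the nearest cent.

€18.72

CRR parameters: u = e^(σ√Δt) = e^(0.5·√0.5) = 1.4241, d = 1/u = 0.7022
Per-period rate: rΔt = 0.07·0.5 = 0.035, so R = e^0.035 = 1.0356
Risk-neutral probability p = (e^0.035 − 0.7022)/(1.4241 − 0.7022) = 0.3334/0.7219 = 0.4619
Terminal stock prices: S_uu = 223.1, S_ud = 110, S_dd = 54.24
Terminal payoffs (K − S): max(-108.1, 0) = 0, max(5, 0) = 5, max(60.76, 0) = 60.76
Node u (S = 156.7): V_u = e^(−0.035)·[0.4619·0.0000 + 0.5381·5.0000] = 2.5982
Node d (S = 77.24): V_d = e^(−0.035)·[0.4619·5.0000 + 0.5381·60.7624] = 33.8039
Node 0 (S = 110): V_0 = e^(−0.035)·[0.4619·2.5982 + 0.5381·33.8039] = 18.7242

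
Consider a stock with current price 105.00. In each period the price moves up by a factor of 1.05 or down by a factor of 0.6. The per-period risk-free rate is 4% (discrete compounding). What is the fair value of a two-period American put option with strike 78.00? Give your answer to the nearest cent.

0.56

Risk-neutral probability p = (1 + 0.04 − 0.6)/(1.05 − 0.6) = 0.4400/0.4500 = 0.9778
Terminal stock prices: S_uu = 115.8, S_ud = 66.15, S_dd = 37.8
Terminal payoffs (K − S): max(-37.76, 0) = 0, max(11.85, 0) = 11.85, max(40.2, 0) = 40.2
Node u (S = 110.2): continuation = 1/1.04·[0.9778·0.0000 + 0.0222·11.8500] = 0.2532; exercise value = 0.0000 ≤ continuation, so V_u = 0.2532
Node d (S = 63): continuation = 1/1.04·[0.9778·11.8500 + 0.0222·40.2000] = 12.0000; exercise value = 15.0000 > continuation, so V_d = 15.0000 (exercise)
Node 0 (S = 105): continuation = 1/1.04·[0.9778·0.2532 + 0.0222·15.0000] = 0.5586; exercise value = 0.0000 ≤ continuation, so V_0 = 0.5586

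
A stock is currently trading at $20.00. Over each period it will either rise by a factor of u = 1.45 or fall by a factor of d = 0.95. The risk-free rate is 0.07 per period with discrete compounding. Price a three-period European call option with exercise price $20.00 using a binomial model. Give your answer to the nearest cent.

$4.70

Risk-neutral probability p = (1 + 0.07 − 0.95)/(1.45 − 0.95) = 0.1200/0.5000 = 0.2400
Terminal stock prices: S_uuu = 60.97, S_uud = 39.95, S_udd = 26.17, S_ddd = 17.15
Terminal payoffs (S − K): max(40.97, 0) = 40.97, max(19.95, 0) = 19.95, max(6.172, 0) = 6.172, max(-2.853, 0) = 0
Node uu (S = 42.05): V_uu = 1/1.07·[0.2400·40.9725 + 0.7600·19.9475] = 23.3584
Node ud (S = 27.55): V_ud = 1/1.07·[0.2400·19.9475 + 0.7600·6.1725] = 8.8584
Node dd (S = 18.05): V_dd = 1/1.07·[0.2400·6.1725 + 0.7600·0.0000] = 1.3845
Node u (S = 29): V_u = 1/1.07·[0.2400·23.3584 + 0.7600·8.8584] = 11.5312
Node d (S = 19): V_d = 1/1.07·[0.2400·8.8584 + 0.7600·1.3845] = 2.9703
Node 0 (S = 20): V_0 = 1/1.07·[0.2400·11.5312 + 0.7600·2.9703] = 4.6962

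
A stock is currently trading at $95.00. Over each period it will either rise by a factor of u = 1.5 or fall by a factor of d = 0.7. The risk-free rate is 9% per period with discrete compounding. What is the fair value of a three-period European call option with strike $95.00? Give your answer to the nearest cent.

Risk-neutral probability p = (1 + 0.09 − 0.7)/(1.5 − 0.7) = 0.3900/0.8000 = 0.4875
Terminal stock prices: S_uuu = 320.6, S_uud = 149.6, S_udd = 69.82, S_ddd = 32.58
Terminal payoffs (S − K): max(225.6, 0) = 225.6, max(54.62, 0) = 54.62, max(-25.18, 0) = 0, max(-62.42, 0) = 0
Node uu (S = 213.8): V_uu = 1/1.09·[0.4875·225.6250 + 0.5125·54.6250] = 126.5940
Node ud (S = 99.75): V_ud = 1/1.09·[0.4875·54.6250 + 0.5125·0.0000] = 24.4309
Node dd (S = 46.55): V_dd = 1/1.09·[0.4875·0.0000 + 0.5125·0.0000] = 0.0000
Node u (S = 142.5): V_u = 1/1.09·[0.4875·126.5940 + 0.5125·24.4309] = 68.1059
Node d (S = 66.5): V_d = 1/1.09·[0.4875·24.4309 + 0.5125·0.0000] = 10.9267
Node 0 (S = 95): V_0 = 1/1.09·[0.4875·68.1059 + 0.5125·10.9267] = 35.5977

$35.60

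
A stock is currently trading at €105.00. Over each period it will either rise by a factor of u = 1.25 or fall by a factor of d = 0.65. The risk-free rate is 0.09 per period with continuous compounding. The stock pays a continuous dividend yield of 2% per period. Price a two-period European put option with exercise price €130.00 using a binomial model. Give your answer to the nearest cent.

€21.81

Per-period risk-free factor R = e^0.09 = 1.0942; dividend-adjusted growth = e^(0.09−0.02) = 1.0725.
Risk-neutral probability p = (1.0725 − 0.65)/(1.25 − 0.65) = 0.4225/0.6000 = 0.7042
Terminal stock prices: S_uu = 164.1, S_ud = 85.31, S_dd = 44.36
Terminal payoffs (K − S): max(-34.06, 0) = 0, max(44.69, 0) = 44.69, max(85.64, 0) = 85.64
Node u (S = 131.2): V_u = e^(−0.09)·[0.7042·0.0000 + 0.2958·44.6875] = 12.0817
Node d (S = 68.25): V_d = e^(−0.09)·[0.7042·44.6875 + 0.2958·85.6375] = 51.9125
Node 0 (S = 105): V_0 = e^(−0.09)·[0.7042·12.0817 + 0.2958·51.9125] = 21.8104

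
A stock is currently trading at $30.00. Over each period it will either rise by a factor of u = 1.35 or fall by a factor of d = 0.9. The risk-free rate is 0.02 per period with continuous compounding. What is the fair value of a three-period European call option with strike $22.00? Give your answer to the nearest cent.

Risk-neutral probability p = (e^0.02 − 0.9)/(1.35 − 0.9) = 0.1202/0.4500 = 0.2671
Terminal stock prices: S_uuu = 73.81, S_uud = 49.21, S_udd = 32.8, S_ddd = 21.87
Terminal payoffs (S − K): max(51.81, 0) = 51.81, max(27.21, 0) = 27.21, max(10.8, 0) = 10.8, max(-0.13, 0) = 0
Node uu (S = 54.68): V_uu = e^(−0.02)·[0.2671·51.8113 + 0.7329·27.2075] = 33.1106
Node ud (S = 36.45): V_ud = e^(−0.02)·[0.2671·27.2075 + 0.7329·10.8050] = 14.8856
Node dd (S = 24.3): V_dd = e^(−0.02)·[0.2671·10.8050 + 0.7329·0.0000] = 2.8290
Node u (S = 40.5): V_u = e^(−0.02)·[0.2671·33.1106 + 0.7329·14.8856] = 19.3626
Node d (S = 27): V_d = e^(−0.02)·[0.2671·14.8856 + 0.7329·2.8290] = 5.9297
Node 0 (S = 30): V_0 = e^(−0.02)·[0.2671·19.3626 + 0.7329·5.9297] = 9.3294

$9.33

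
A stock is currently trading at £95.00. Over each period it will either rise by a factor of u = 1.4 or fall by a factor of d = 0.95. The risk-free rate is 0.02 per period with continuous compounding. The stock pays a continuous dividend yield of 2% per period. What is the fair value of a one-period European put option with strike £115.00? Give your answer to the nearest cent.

£21.56

Per-period risk-free factor R = e^0.02 = 1.0202; dividend-adjusted growth = e^(0.02−0.02) = 1.0000.
Risk-neutral probability p = (1.0000 − 0.95)/(1.4 − 0.95) = 0.0500/0.4500 = 0.1111
Terminal stock prices: S_u = 133, S_d = 90.25
Terminal payoffs (K − S): max(-18, 0) = 0, max(24.75, 0) = 24.75
Node 0 (S = 95): V_0 = e^(−0.02)·[0.1111·0.0000 + 0.8889·24.7500] = 21.5644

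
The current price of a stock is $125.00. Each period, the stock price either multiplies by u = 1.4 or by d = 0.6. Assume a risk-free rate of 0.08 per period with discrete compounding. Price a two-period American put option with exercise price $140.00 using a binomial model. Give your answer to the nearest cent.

Risk-neutral probability p = (1 + 0.08 − 0.6)/(1.4 − 0.6) = 0.4800/0.8000 = 0.6000
Terminal stock prices: S_uu = 245, S_ud = 105, S_dd = 45
Terminal payoffs (K − S): max(-105, 0) = 0, max(35, 0) = 35, max(95, 0) = 95
Node u (S = 175): continuation = 1/1.08·[0.6000·0.0000 + 0.4000·35.0000] = 12.9630; exercise value = 0.0000 ≤ continuation, so V_u = 12.9630
Node d (S = 75): continuation = 1/1.08·[0.6000·35.0000 + 0.4000·95.0000] = 54.6296; exercise value = 65.0000 > continuation, so V_d = 65.0000 (exercise)
Node 0 (S = 125): continuation = 1/1.08·[0.6000·12.9630 + 0.4000·65.0000] = 31.2757; exercise value = 15.0000 ≤ continuation, so V_0 = 31.2757

$31.28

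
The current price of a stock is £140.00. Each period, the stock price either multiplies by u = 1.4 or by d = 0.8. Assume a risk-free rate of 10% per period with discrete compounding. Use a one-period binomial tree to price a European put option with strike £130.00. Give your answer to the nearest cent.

£8.18

Risk-neutral probability p = (1 + 0.1 − 0.8)/(1.4 − 0.8) = 0.3000/0.6000 = 0.5000
Terminal stock prices: S_u = 196, S_d = 112
Terminal payoffs (K − S): max(-66, 0) = 0, max(18, 0) = 18
Node 0 (S = 140): V_0 = 1/1.1·[0.5000·0.0000 + 0.5000·18.0000] = 8.1818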